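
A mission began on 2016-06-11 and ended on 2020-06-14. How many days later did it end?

June 11, 2016 → June 11, 2017: 365 days.
June 11, 2017 → June 11, 2018: 365 days.
June 11, 2018 → June 11, 2019: 365 days.
June 11, 2019 → June 11, 2020: 366 days (2020 is a leap year).
Within June 2020: 14 − 11 = 3 days.
Total: 1464 days.

1464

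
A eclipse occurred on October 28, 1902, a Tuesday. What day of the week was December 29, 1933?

Friday

From October 28, 1902 to October 28, 1933: 31 years, of which 8 contain a Feb 29 — 23×365 + 8×366 = 11323 days.
October 1933: 31 − 28 = 3 days remain.
Then November (30): 30 days.
December 1–29, 1933: 29 days.
Residual: 62 days.
Total: 11385 days.
11385 mod 7 = 3, so 3 days after Tuesday is Friday.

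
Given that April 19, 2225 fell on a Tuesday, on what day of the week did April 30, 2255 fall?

Monday

From April 19, 2225 to April 19, 2255: 30 years, of which 7 contain a Feb 29 — 23×365 + 7×366 = 10957 days.
Within April 2255: 30 − 19 = 11 days.
Total: 10968 days.
10968 mod 7 = 6, so 6 days after Tuesday is Monday.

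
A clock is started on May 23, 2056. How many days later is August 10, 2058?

May 2056: 31 − 23 = 8 days remain.
Then 26 full months totalling 791 days.
August 1–10, 2058: 10 days.
Total: 8 + 791 + 10 = 809 days.

809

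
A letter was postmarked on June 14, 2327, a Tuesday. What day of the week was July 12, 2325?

Count forward from the earlier date (July 12, 2325) to the later (June 14, 2327):
July 12, 2325 → July 12, 2326: 365 days.
July 2326: 31 − 12 = 19 days remain.
Then 10 full months totalling 304 days.
June 1–14, 2327: 14 days.
Residual: 337 days.
Total: 702 days.
702 mod 7 = 2, so 2 days before Tuesday is Sunday.

Sunday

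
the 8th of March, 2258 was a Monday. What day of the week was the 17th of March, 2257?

Tuesday

Count forward from the earlier date (March 17, 2257) to the later (March 8, 2258):
March 2257: 31 − 17 = 14 days remain.
Then 11 full months totalling 334 days.
March 1–8, 2258: 8 days.
Residual: 356 days.
Total: 356 days.
356 mod 7 = 6, so 6 days before Monday is Tuesday.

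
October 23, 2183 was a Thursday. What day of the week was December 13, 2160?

Saturday

Count forward from the earlier date (December 13, 2160) to the later (October 23, 2183):
Day-of-year of December 13, 2160: 348.
Day-of-year of October 23, 2183: 296.
2160 has 366 days, so 366 − 348 = 18 days remain in 2160.
Full years 2161–2182: 17 common + 5 leap = 17×365 + 5×366 = 8035 days.
Total: 18 + 8035 + 296 = 8349 days.
8349 mod 7 = 5, so 5 days before Thursday is Saturday.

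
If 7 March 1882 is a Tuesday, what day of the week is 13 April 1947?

From March 7, 1882 to March 7, 1947: 65 years, of which 15 contain a Feb 29 — 50×365 + 15×366 = 23740 days.
(1900 is not a leap year (divisible by 100 but not 400).)
March 1947: 31 − 7 = 24 days remain.
April 1–13, 1947: 13 days.
Residual: 37 days.
Total: 23777 days.
23777 mod 7 = 5, so 5 days after Tuesday is Sunday.

Sunday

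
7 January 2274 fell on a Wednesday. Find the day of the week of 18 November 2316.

Day-of-year of January 7, 2274: 7.
Day-of-year of November 18, 2316: 323.
2274 has 365 days, so 365 − 7 = 358 days remain in 2274.
Full years 2275–2315: 32 common + 9 leap = 32×365 + 9×366 = 14974 days.
Total: 358 + 14974 + 323 = 15655 days.
15655 mod 7 = 3, so 3 days after Wednesday is Saturday.

Saturday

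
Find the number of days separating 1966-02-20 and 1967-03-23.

396

February 20, 1966 → February 20, 1967: 365 days.
February 1967: 28 − 20 = 8 days remain (1967 is not a leap year, so February has 28 days).
March 1–23, 1967: 23 days.
Residual: 31 days.
Total: 396 days.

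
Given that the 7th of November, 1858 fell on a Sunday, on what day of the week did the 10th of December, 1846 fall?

Thursday

Count forward from the earlier date (December 10, 1846) to the later (November 7, 1858):
Day-of-year of December 10, 1846: 344.
Day-of-year of November 7, 1858: 311.
1846 has 365 days, so 365 − 344 = 21 days remain in 1846.
Full years 1847–1857: 8 common + 3 leap = 8×365 + 3×366 = 4018 days.
Total: 21 + 4018 + 311 = 4350 days.
4350 mod 7 = 3, so 3 days before Sunday is Thursday.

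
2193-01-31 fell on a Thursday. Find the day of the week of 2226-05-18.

From January 31, 2193 to January 31, 2226: 33 years, of which 7 contain a Feb 29 — 26×365 + 7×366 = 12052 days.
(2200 is not a leap year (divisible by 100 but not 400).)
January 2226: 31 − 31 = 0 days remain.
Then February 2226 (28), March (31), April (30): 28 + 31 + 30 = 89 days.
May 1–18, 2226: 18 days.
Residual: 107 days.
Total: 12159 days.
12159 is a multiple of 7, so 2226-05-18 falls on the same weekday: Thursday.

Thursday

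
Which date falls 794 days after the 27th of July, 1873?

the 29th of September, 1875

Count 794 days after July 27, 1873:
July 27, 1873 → July 27, 1874: 365 days.
July 27, 1874 → July 27, 1875: 365 days.
July 1875: 31 − 27 = 4 days remain.
Then August (31): 31 days.
September 1–29, 1875: 29 days.
Residual: 64 days.
Total: 794 days.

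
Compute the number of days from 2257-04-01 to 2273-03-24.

From April 1, 2257 to April 1, 2272: 15 years, of which 4 contain a Feb 29 — 11×365 + 4×366 = 5479 days.
April 2272: 30 − 1 = 29 days remain.
Then 10 full months totalling 304 days.
March 1–24, 2273: 24 days.
Residual: 357 days.
Total: 5836 days.

5836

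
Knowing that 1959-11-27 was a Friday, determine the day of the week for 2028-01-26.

From November 27, 1959 to November 27, 2027: 68 years, of which 17 contain a Feb 29 — 51×365 + 17×366 = 24837 days.
(2000 is a leap year (divisible by 400).)
November 2027: 30 − 27 = 3 days remain.
Then December (31): 31 days.
January 1–26, 2028: 26 days.
Residual: 60 days.
Total: 24897 days.
24897 mod 7 = 5, so 5 days after Friday is Wednesday.

Wednesday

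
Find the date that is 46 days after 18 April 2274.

3 June 2274

Count 46 days after April 18, 2274:
April 2274: 30 − 18 = 12 days remain.
Then May (31): 31 days.
June 1–3, 2274: 3 days.
Total: 12 + 31 + 3 = 46 days.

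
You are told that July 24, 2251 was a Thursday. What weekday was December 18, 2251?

Thursday

July 2251: 31 − 24 = 7 days remain.
Then August (31), September (30), October (31), November (30): 31 + 30 + 31 + 30 = 122 days.
December 1–18, 2251: 18 days.
Total: 7 + 122 + 18 = 147 days.
147 is a multiple of 7, so December 18, 2251 falls on the same weekday: Thursday.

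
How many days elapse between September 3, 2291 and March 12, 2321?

10782

Day-of-year of September 3, 2291: 246.
Day-of-year of March 12, 2321: 71.
2291 has 365 days, so 365 − 246 = 119 days remain in 2291.
Full years 2292–2320: 22 common + 7 leap = 22×365 + 7×366 = 10592 days.
Total: 119 + 10592 + 71 = 10782 days.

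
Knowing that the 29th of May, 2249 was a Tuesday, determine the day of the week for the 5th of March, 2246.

Count forward from the earlier date (March 5, 2246) to the later (May 29, 2249):
Day-of-year of March 5, 2246: 64.
Day-of-year of May 29, 2249: 149.
2246 has 365 days, so 365 − 64 = 301 days remain in 2246.
Full years: 2247: 365; 2248: 366. Sum = 731.
Total: 301 + 731 + 149 = 1181 days.
1181 mod 7 = 5, so 5 days before Tuesday is Thursday.

Thursday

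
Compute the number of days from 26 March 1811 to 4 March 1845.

From March 26, 1811 to March 26, 1844: 33 years, of which 9 contain a Feb 29 — 24×365 + 9×366 = 12054 days.
March 1844: 31 − 26 = 5 days remain.
Then 11 full months totalling 334 days.
March 1–4, 1845: 4 days.
Residual: 343 days.
Total: 12397 days.

12397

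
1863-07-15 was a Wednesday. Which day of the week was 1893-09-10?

Day-of-year of July 15, 1863: 196.
Day-of-year of September 10, 1893: 253.
1863 has 365 days, so 365 − 196 = 169 days remain in 1863.
Full years 1864–1892: 21 common + 8 leap = 21×365 + 8×366 = 10593 days.
Total: 169 + 10593 + 253 = 11015 days.
11015 mod 7 = 4, so 4 days after Wednesday is Sunday.

Sunday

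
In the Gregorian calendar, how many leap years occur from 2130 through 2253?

30

Years divisible by 4: 2132, 2136, …, 2252 — 31 in all.
Of these, 2200 is divisible by 100 but not 400, so not leap.
Leap years: 31 − 1 = 30.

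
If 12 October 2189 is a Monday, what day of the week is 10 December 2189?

Thursday

October 2189: 31 − 12 = 19 days remain.
Then November (30): 30 days.
December 1–10, 2189: 10 days.
Total: 19 + 30 + 10 = 59 days.
59 mod 7 = 3, so 3 days after Monday is Thursday.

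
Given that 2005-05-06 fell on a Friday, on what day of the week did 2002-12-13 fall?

Count forward from the earlier date (December 13, 2002) to the later (May 6, 2005):
Day-of-year of December 13, 2002: 347.
Day-of-year of May 6, 2005: 126.
2002 has 365 days, so 365 − 347 = 18 days remain in 2002.
Full years: 2003: 365; 2004: 366. Sum = 731.
Total: 18 + 731 + 126 = 875 days.
875 is a multiple of 7, so 2002-12-13 falls on the same weekday: Friday.

Friday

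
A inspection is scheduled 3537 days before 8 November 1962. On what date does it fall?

3 March 1953

Count 3537 days before November 8, 1962:
Day-of-year of March 3, 1953: 62.
Day-of-year of November 8, 1962: 312.
1953 has 365 days, so 365 − 62 = 303 days remain in 1953.
Full years 1954–1961: 6 common + 2 leap = 6×365 + 2×366 = 2922 days.
Total: 303 + 2922 + 312 = 3537 days.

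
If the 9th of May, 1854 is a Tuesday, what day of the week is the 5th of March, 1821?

Count forward from the earlier date (March 5, 1821) to the later (May 9, 1854):
From March 5, 1821 to March 5, 1854: 33 years, of which 8 contain a Feb 29 — 25×365 + 8×366 = 12053 days.
March 1854: 31 − 5 = 26 days remain.
Then April (30): 30 days.
May 1–9, 1854: 9 days.
Residual: 65 days.
Total: 12118 days.
12118 mod 7 = 1, so 1 day before Tuesday is Monday.

Monday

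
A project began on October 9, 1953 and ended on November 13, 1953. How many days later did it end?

October 1953: 31 − 9 = 22 days remain.
November 1–13, 1953: 13 days.
Total: 22 + 13 = 35 days.

35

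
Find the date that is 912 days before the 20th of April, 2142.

the 21st of October, 2139

Count 912 days before April 20, 2142:
Day-of-year of October 21, 2139: 294.
Day-of-year of April 20, 2142: 110.
2139 has 365 days, so 365 − 294 = 71 days remain in 2139.
Full years: 2140: 366; 2141: 365. Sum = 731.
Total: 71 + 731 + 110 = 912 days.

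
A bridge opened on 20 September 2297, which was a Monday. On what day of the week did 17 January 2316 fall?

From September 20, 2297 to September 20, 2315: 18 years, of which 3 contain a Feb 29 — 15×365 + 3×366 = 6573 days.
(2300 is not a leap year (divisible by 100 but not 400).)
September 2315: 30 − 20 = 10 days remain.
Then October (31), November (30), December (31): 31 + 30 + 31 = 92 days.
January 1–17, 2316: 17 days.
Residual: 119 days.
Total: 6692 days.
6692 is a multiple of 7, so 17 January 2316 falls on the same weekday: Monday.

Monday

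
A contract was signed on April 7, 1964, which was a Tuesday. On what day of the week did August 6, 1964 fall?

Thursday

April 1964: 30 − 7 = 23 days remain.
Then May (31), June (30), July (31): 31 + 30 + 31 = 92 days.
August 1–6, 1964: 6 days.
Total: 23 + 92 + 6 = 121 days.
121 mod 7 = 2, so 2 days after Tuesday is Thursday.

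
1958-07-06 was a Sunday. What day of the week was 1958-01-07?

Count forward from the earlier date (January 7, 1958) to the later (July 6, 1958):
January 1958: 31 − 7 = 24 days remain.
Then February 1958 (28), March (31), April (30), May (31), June (30): 28 + 31 + 30 + 31 + 30 = 150 days.
July 1–6, 1958: 6 days.
Total: 24 + 150 + 6 = 180 days.
180 mod 7 = 5, so 5 days before Sunday is Tuesday.

Tuesday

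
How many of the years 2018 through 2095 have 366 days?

19

Years divisible by 4: 2020, 2024, …, 2092 — 19 in all.
No century exceptions apply. Count: 19.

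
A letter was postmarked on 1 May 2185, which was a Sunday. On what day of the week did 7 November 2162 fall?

Count forward from the earlier date (November 7, 2162) to the later (May 1, 2185):
Day-of-year of November 7, 2162: 311.
Day-of-year of May 1, 2185: 121.
2162 has 365 days, so 365 − 311 = 54 days remain in 2162.
Full years 2163–2184: 16 common + 6 leap = 16×365 + 6×366 = 8036 days.
Total: 54 + 8036 + 121 = 8211 days.
8211 is a multiple of 7, so 7 November 2162 falls on the same weekday: Sunday.

Sunday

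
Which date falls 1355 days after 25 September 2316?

11 June 2320

Count 1355 days after September 25, 2316:
September 25, 2316 → September 25, 2317: 365 days.
September 25, 2317 → September 25, 2318: 365 days.
September 25, 2318 → September 25, 2319: 365 days.
September 2319: 30 − 25 = 5 days remain.
Then October (31), November (30), December (31), January (31), February 2320 (29), March (31), April (30), May (31): 31 + 30 + 31 + 31 + 29 + 31 + 30 + 31 = 244 days.
June 1–11, 2320: 11 days.
Residual: 260 days.
Total: 1355 days.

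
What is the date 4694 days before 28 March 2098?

21 May 2085

Count 4694 days before March 28, 2098:
Day-of-year of May 21, 2085: 141.
Day-of-year of March 28, 2098: 87.
2085 has 365 days, so 365 − 141 = 224 days remain in 2085.
Full years 2086–2097: 9 common + 3 leap = 9×365 + 3×366 = 4383 days.
Total: 224 + 4383 + 87 = 4694 days.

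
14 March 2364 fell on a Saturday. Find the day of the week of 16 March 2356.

Count forward from the earlier date (March 16, 2356) to the later (March 14, 2364):
From March 16, 2356 to March 16, 2363: 7 years, of which 1 contains a Feb 29 — 6×365 + 1×366 = 2556 days.
March 2363: 31 − 16 = 15 days remain.
Then 11 full months totalling 335 days.
March 1–14, 2364: 14 days.
Residual: 364 days.
Total: 2920 days.
2920 mod 7 = 1, so 1 day before Saturday is Friday.

Friday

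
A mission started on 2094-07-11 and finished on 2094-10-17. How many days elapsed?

98

July 2094: 31 − 11 = 20 days remain.
Then August (31), September (30): 31 + 30 = 61 days.
October 1–17, 2094: 17 days.
Total: 20 + 61 + 17 = 98 days.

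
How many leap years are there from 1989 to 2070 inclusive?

Years divisible by 4: 1992, 1996, …, 2068 — 20 in all.
2000 is divisible by 400, so still leap.
No century exceptions apply. Count: 20.

20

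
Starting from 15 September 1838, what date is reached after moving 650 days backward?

4 December 1836

Count 650 days before September 15, 1838:
December 1836: 31 − 4 = 27 days remain.
Then 20 full months totalling 608 days.
September 1–15, 1838: 15 days.
Total: 27 + 608 + 15 = 650 days.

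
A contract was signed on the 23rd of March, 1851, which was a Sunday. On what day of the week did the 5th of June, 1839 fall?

Count forward from the earlier date (June 5, 1839) to the later (March 23, 1851):
Day-of-year of June 5, 1839: 156.
Day-of-year of March 23, 1851: 82.
1839 has 365 days, so 365 − 156 = 209 days remain in 1839.
Full years 1840–1850: 8 common + 3 leap = 8×365 + 3×366 = 4018 days.
Total: 209 + 4018 + 82 = 4309 days.
4309 mod 7 = 4, so 4 days before Sunday is Wednesday.

Wednesday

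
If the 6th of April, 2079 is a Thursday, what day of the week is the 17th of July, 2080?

Wednesday

Day-of-year of April 6, 2079: 96.
Day-of-year of July 17, 2080: 199.
2079 has 365 days, so 365 − 96 = 269 days remain in 2079.
Total: 269 + 199 = 468 days.
468 mod 7 = 6, so 6 days after Thursday is Wednesday.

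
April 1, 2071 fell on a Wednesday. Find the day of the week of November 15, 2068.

Count forward from the earlier date (November 15, 2068) to the later (April 1, 2071):
November 15, 2068 → November 15, 2069: 365 days.
November 15, 2069 → November 15, 2070: 365 days.
November 2070: 30 − 15 = 15 days remain.
Then December (31), January (31), February 2071 (28), March (31): 31 + 31 + 28 + 31 = 121 days.
April 1, 2071: 1 day.
Residual: 137 days.
Total: 867 days.
867 mod 7 = 6, so 6 days before Wednesday is Thursday.

Thursday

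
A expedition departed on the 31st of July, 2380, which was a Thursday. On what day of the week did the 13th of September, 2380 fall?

July 2380: 31 − 31 = 0 days remain.
Then August (31): 31 days.
September 1–13, 2380: 13 days.
Total: 0 + 31 + 13 = 44 days.
44 mod 7 = 2, so 2 days after Thursday is Saturday.

Saturday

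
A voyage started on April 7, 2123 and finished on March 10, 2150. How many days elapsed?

9834

Day-of-year of April 7, 2123: 97.
Day-of-year of March 10, 2150: 69.
2123 has 365 days, so 365 − 97 = 268 days remain in 2123.
Full years 2124–2149: 19 common + 7 leap = 19×365 + 7×366 = 9497 days.
Total: 268 + 9497 + 69 = 9834 days.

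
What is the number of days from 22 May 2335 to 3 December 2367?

From May 22, 2335 to May 22, 2367: 32 years, of which 8 contain a Feb 29 — 24×365 + 8×366 = 11688 days.
May 2367: 31 − 22 = 9 days remain.
Then June (30), July (31), August (31), September (30), October (31), November (30): 30 + 31 + 31 + 30 + 31 + 30 = 183 days.
December 1–3, 2367: 3 days.
Residual: 195 days.
Total: 11883 days.

11883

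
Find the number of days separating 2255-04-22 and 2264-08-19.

From April 22, 2255 to April 22, 2264: 9 years, of which 3 contain a Feb 29 — 6×365 + 3×366 = 3288 days.
April 2264: 30 − 22 = 8 days remain.
Then May (31), June (30), July (31): 31 + 30 + 31 = 92 days.
August 1–19, 2264: 19 days.
Residual: 119 days.
Total: 3407 days.

3407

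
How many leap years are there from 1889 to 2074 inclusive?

45

Years divisible by 4: 1892, 1896, …, 2072 — 46 in all.
Of these, 1900 is divisible by 100 but not 400, so not leap.
2000 is divisible by 400, so still leap.
Leap years: 46 − 1 = 45.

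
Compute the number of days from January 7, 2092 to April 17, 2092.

101

January 2092: 31 − 7 = 24 days remain.
Then February 2092 (29), March (31): 29 + 31 = 60 days.
April 1–17, 2092: 17 days.
Total: 24 + 60 + 17 = 101 days.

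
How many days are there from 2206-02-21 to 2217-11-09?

4279

From February 21, 2206 to February 21, 2217: 11 years, of which 3 contain a Feb 29 — 8×365 + 3×366 = 4018 days.
February 2217: 28 − 21 = 7 days remain (2217 is not a leap year, so February has 28 days).
Then March (31), April (30), May (31), June (30), July (31), August (31), September (30), October (31): 31 + 30 + 31 + 30 + 31 + 31 + 30 + 31 = 245 days.
November 1–9, 2217: 9 days.
Residual: 261 days.
Total: 4279 days.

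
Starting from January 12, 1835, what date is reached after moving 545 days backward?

July 16, 1833

Count 545 days before January 12, 1835:
July 1833: 31 − 16 = 15 days remain.
Then 17 full months totalling 518 days.
January 1–12, 1835: 12 days.
Total: 15 + 518 + 12 = 545 days.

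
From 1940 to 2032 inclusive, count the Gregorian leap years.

24

Years divisible by 4: 1940, 1944, …, 2032 — 24 in all.
2000 is divisible by 400, so still leap.
No century exceptions apply. Count: 24.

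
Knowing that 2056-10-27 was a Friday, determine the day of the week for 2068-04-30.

Monday

Day-of-year of October 27, 2056: 301.
Day-of-year of April 30, 2068: 121.
2056 has 366 days, so 366 − 301 = 65 days remain in 2056.
Full years 2057–2067: 9 common + 2 leap = 9×365 + 2×366 = 4017 days.
Total: 65 + 4017 + 121 = 4203 days.
4203 mod 7 = 3, so 3 days after Friday is Monday.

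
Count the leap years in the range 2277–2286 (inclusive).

2

Years divisible by 4 in [2277, 2286]: 2280, 2284.
No century exceptions apply. Count: 2.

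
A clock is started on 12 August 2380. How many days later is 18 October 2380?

August 2380: 31 − 12 = 19 days remain.
Then September (30): 30 days.
October 1–18, 2380: 18 days.
Total: 19 + 30 + 18 = 67 days.

67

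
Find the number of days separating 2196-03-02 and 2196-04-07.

March 2196: 31 − 2 = 29 days remain.
April 1–7, 2196: 7 days.
Total: 29 + 7 = 36 days.

36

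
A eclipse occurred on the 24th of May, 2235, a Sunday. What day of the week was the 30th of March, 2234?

Sunday

Count forward from the earlier date (March 30, 2234) to the later (May 24, 2235):
March 2234: 31 − 30 = 1 day remains.
Then 13 full months totalling 395 days.
May 1–24, 2235: 24 days.
Total: 1 + 395 + 24 = 420 days.
420 is a multiple of 7, so the 30th of March, 2234 falls on the same weekday: Sunday.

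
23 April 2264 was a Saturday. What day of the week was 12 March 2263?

Thursday

Count forward from the earlier date (March 12, 2263) to the later (April 23, 2264):
March 12, 2263 → March 12, 2264: 366 days (2264 is a leap year).
March 2264: 31 − 12 = 19 days remain.
April 1–23, 2264: 23 days.
Residual: 42 days.
Total: 408 days.
408 mod 7 = 2, so 2 days before Saturday is Thursday.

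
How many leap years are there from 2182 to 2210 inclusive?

Years divisible by 4 in [2182, 2210]: 2184, 2188, 2192, 2196, 2200, 2204, 2208.
Of these, 2200 is divisible by 100 but not 400, so not leap.
Leap years: 7 − 1 = 6.

6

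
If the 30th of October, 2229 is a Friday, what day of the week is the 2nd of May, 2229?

Count forward from the earlier date (May 2, 2229) to the later (October 30, 2229):
May 2229: 31 − 2 = 29 days remain.
Then June (30), July (31), August (31), September (30): 30 + 31 + 31 + 30 = 122 days.
October 1–30, 2229: 30 days.
Total: 29 + 122 + 30 = 181 days.
181 mod 7 = 6, so 6 days before Friday is Saturday.

Saturday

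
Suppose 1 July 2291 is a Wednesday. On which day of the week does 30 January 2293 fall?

July 1, 2291 → July 1, 2292: 366 days (2292 is a leap year).
July 2292: 31 − 1 = 30 days remain.
Then August (31), September (30), October (31), November (30), December (31): 31 + 30 + 31 + 30 + 31 = 153 days.
January 1–30, 2293: 30 days.
Residual: 213 days.
Total: 579 days.
579 mod 7 = 5, so 5 days after Wednesday is Monday.

Monday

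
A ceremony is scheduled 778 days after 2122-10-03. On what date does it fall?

2124-11-19

Count 778 days after October 3, 2122:
October 2122: 31 − 3 = 28 days remain.
Then 24 full months totalling 731 days.
November 1–19, 2124: 19 days.
Total: 28 + 731 + 19 = 778 days.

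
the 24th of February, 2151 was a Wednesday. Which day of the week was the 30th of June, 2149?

Monday

Count forward from the earlier date (June 30, 2149) to the later (February 24, 2151):
Day-of-year of June 30, 2149: 181.
Day-of-year of February 24, 2151: 55.
2149 has 365 days, so 365 − 181 = 184 days remain in 2149.
Full years: 2150: 365. Sum = 365.
Total: 184 + 365 + 55 = 604 days.
604 mod 7 = 2, so 2 days before Wednesday is Monday.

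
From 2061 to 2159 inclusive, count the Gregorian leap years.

Years divisible by 4: 2064, 2068, …, 2156 — 24 in all.
Of these, 2100 is divisible by 100 but not 400, so not leap.
Leap years: 24 − 1 = 23.

23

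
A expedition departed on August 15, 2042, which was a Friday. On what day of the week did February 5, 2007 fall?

Count forward from the earlier date (February 5, 2007) to the later (August 15, 2042):
Day-of-year of February 5, 2007: 36.
Day-of-year of August 15, 2042: 227.
2007 has 365 days, so 365 − 36 = 329 days remain in 2007.
Full years 2008–2041: 25 common + 9 leap = 25×365 + 9×366 = 12419 days.
Total: 329 + 12419 + 227 = 12975 days.
12975 mod 7 = 4, so 4 days before Friday is Monday.

Monday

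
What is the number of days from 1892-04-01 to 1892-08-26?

April 1892: 30 − 1 = 29 days remain.
Then May (31), June (30), July (31): 31 + 30 + 31 = 92 days.
August 1–26, 1892: 26 days.
Total: 29 + 92 + 26 = 147 days.

147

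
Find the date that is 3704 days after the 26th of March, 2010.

the 16th of May, 2020

Count 3704 days after March 26, 2010:
From March 26, 2010 to March 26, 2020: 10 years, of which 3 contain a Feb 29 — 7×365 + 3×366 = 3653 days.
March 2020: 31 − 26 = 5 days remain.
Then April (30): 30 days.
May 1–16, 2020: 16 days.
Residual: 51 days.
Total: 3704 days.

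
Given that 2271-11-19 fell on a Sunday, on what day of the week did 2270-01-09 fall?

Count forward from the earlier date (January 9, 2270) to the later (November 19, 2271):
January 9, 2270 → January 9, 2271: 365 days.
January 2271: 31 − 9 = 22 days remain.
Then 9 full months totalling 273 days.
November 1–19, 2271: 19 days.
Residual: 314 days.
Total: 679 days.
679 is a multiple of 7, so 2270-01-09 falls on the same weekday: Sunday.

Sunday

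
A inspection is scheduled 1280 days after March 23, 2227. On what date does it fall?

September 23, 2230

Count 1280 days after March 23, 2227:
March 23, 2227 → March 23, 2228: 366 days (2228 is a leap year).
March 23, 2228 → March 23, 2229: 365 days.
March 23, 2229 → March 23, 2230: 365 days.
March 2230: 31 − 23 = 8 days remain.
Then April (30), May (31), June (30), July (31), August (31): 30 + 31 + 30 + 31 + 31 = 153 days.
September 1–23, 2230: 23 days.
Residual: 184 days.
Total: 1280 days.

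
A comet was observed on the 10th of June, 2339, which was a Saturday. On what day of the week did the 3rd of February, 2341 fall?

Monday

June 10, 2339 → June 10, 2340: 366 days (2340 is a leap year).
June 2340: 30 − 10 = 20 days remain.
Then July (31), August (31), September (30), October (31), November (30), December (31), January (31): 31 + 31 + 30 + 31 + 30 + 31 + 31 = 215 days.
February 1–3, 2341: 3 days (2341 is not a leap year).
Residual: 238 days.
Total: 604 days.
604 mod 7 = 2, so 2 days after Saturday is Monday.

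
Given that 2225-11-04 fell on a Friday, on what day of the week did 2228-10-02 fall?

November 4, 2225 → November 4, 2226: 365 days.
November 4, 2226 → November 4, 2227: 365 days.
November 2227: 30 − 4 = 26 days remain.
Then 10 full months totalling 305 days.
October 1–2, 2228: 2 days.
Residual: 333 days.
Total: 1063 days.
1063 mod 7 = 6, so 6 days after Friday is Thursday.

Thursday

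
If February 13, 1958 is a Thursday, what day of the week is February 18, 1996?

Sunday

From February 13, 1958 to February 13, 1996: 38 years, of which 9 contain a Feb 29 — 29×365 + 9×366 = 13879 days.
Within February 1996: 18 − 13 = 5 days.
Total: 13884 days.
13884 mod 7 = 3, so 3 days after Thursday is Sunday.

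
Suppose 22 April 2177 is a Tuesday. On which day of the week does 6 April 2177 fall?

Sunday

Count forward from the earlier date (April 6, 2177) to the later (April 22, 2177):
Within April 2177: 22 − 6 = 16 days.
16 mod 7 = 2, so 2 days before Tuesday is Sunday.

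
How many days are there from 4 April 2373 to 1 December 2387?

5354

Day-of-year of April 4, 2373: 94.
Day-of-year of December 1, 2387: 335.
2373 has 365 days, so 365 − 94 = 271 days remain in 2373.
Full years 2374–2386: 10 common + 3 leap = 10×365 + 3×366 = 4748 days.
Total: 271 + 4748 + 335 = 5354 days.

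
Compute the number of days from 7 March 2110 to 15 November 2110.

March 2110: 31 − 7 = 24 days remain.
Then April (30), May (31), June (30), July (31), August (31), September (30), October (31): 30 + 31 + 30 + 31 + 31 + 30 + 31 = 214 days.
November 1–15, 2110: 15 days.
Total: 24 + 214 + 15 = 253 days.

253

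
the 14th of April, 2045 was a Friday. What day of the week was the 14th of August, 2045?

Monday

April 2045: 30 − 14 = 16 days remain.
Then May (31), June (30), July (31): 31 + 30 + 31 = 92 days.
August 1–14, 2045: 14 days.
Total: 16 + 92 + 14 = 122 days.
122 mod 7 = 3, so 3 days after Friday is Monday.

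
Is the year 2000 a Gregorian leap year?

Yes

2000 is a leap year (divisible by 400).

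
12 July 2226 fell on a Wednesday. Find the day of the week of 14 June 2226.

Wednesday

Count forward from the earlier date (June 14, 2226) to the later (July 12, 2226):
June 2226: 30 − 14 = 16 days remain.
July 1–12, 2226: 12 days.
Total: 16 + 12 = 28 days.
28 is a multiple of 7, so 14 June 2226 falls on the same weekday: Wednesday.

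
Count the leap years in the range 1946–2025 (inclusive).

20

Years divisible by 4: 1948, 1952, …, 2024 — 20 in all.
2000 is divisible by 400, so still leap.
No century exceptions apply. Count: 20.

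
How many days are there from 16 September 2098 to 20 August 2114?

Day-of-year of September 16, 2098: 259.
Day-of-year of August 20, 2114: 232.
2098 has 365 days, so 365 − 259 = 106 days remain in 2098.
Full years 2099–2113: 12 common + 3 leap = 12×365 + 3×366 = 5478 days.
Total: 106 + 5478 + 232 = 5816 days.

5816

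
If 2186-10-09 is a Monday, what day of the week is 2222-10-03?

Thursday

From October 9, 2186 to October 9, 2221: 35 years, of which 8 contain a Feb 29 — 27×365 + 8×366 = 12783 days.
(2200 is not a leap year (divisible by 100 but not 400).)
October 2221: 31 − 9 = 22 days remain.
Then 11 full months totalling 334 days.
October 1–3, 2222: 3 days.
Residual: 359 days.
Total: 13142 days.
13142 mod 7 = 3, so 3 days after Monday is Thursday.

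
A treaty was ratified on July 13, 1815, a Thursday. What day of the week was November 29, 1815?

Wednesday

July 1815: 31 − 13 = 18 days remain.
Then August (31), September (30), October (31): 31 + 30 + 31 = 92 days.
November 1–29, 1815: 29 days.
Total: 18 + 92 + 29 = 139 days.
139 mod 7 = 6, so 6 days after Thursday is Wednesday.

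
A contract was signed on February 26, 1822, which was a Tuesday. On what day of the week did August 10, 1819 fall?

Tuesday

Count forward from the earlier date (August 10, 1819) to the later (February 26, 1822):
Day-of-year of August 10, 1819: 222.
Day-of-year of February 26, 1822: 57.
1819 has 365 days, so 365 − 222 = 143 days remain in 1819.
Full years: 1820: 366; 1821: 365. Sum = 731.
Total: 143 + 731 + 57 = 931 days.
931 is a multiple of 7, so August 10, 1819 falls on the same weekday: Tuesday.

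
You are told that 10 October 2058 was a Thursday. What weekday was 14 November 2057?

Count forward from the earlier date (November 14, 2057) to the later (October 10, 2058):
Day-of-year of November 14, 2057: 318.
Day-of-year of October 10, 2058: 283.
2057 has 365 days, so 365 − 318 = 47 days remain in 2057.
Total: 47 + 283 = 330 days.
330 mod 7 = 1, so 1 day before Thursday is Wednesday.

Wednesday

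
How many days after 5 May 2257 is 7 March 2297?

From May 5, 2257 to May 5, 2296: 39 years, of which 10 contain a Feb 29 — 29×365 + 10×366 = 14245 days.
May 2296: 31 − 5 = 26 days remain.
Then 9 full months totalling 273 days.
March 1–7, 2297: 7 days.
Residual: 306 days.
Total: 14551 days.

14551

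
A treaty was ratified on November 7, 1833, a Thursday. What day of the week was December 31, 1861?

Tuesday

Day-of-year of November 7, 1833: 311.
Day-of-year of December 31, 1861: 365.
1833 has 365 days, so 365 − 311 = 54 days remain in 1833.
Full years 1834–1860: 20 common + 7 leap = 20×365 + 7×366 = 9862 days.
Total: 54 + 9862 + 365 = 10281 days.
10281 mod 7 = 5, so 5 days after Thursday is Tuesday.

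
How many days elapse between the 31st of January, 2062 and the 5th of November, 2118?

Day-of-year of January 31, 2062: 31.
Day-of-year of November 5, 2118: 309.
2062 has 365 days, so 365 − 31 = 334 days remain in 2062.
Full years 2063–2117: 42 common + 13 leap = 42×365 + 13×366 = 20088 days.
Total: 334 + 20088 + 309 = 20731 days.

20731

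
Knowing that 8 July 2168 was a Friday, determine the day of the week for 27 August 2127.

Count forward from the earlier date (August 27, 2127) to the later (July 8, 2168):
Day-of-year of August 27, 2127: 239.
Day-of-year of July 8, 2168: 190.
2127 has 365 days, so 365 − 239 = 126 days remain in 2127.
Full years 2128–2167: 30 common + 10 leap = 30×365 + 10×366 = 14610 days.
Total: 126 + 14610 + 190 = 14926 days.
14926 mod 7 = 2, so 2 days before Friday is Wednesday.

Wednesday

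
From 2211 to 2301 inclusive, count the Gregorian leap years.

Years divisible by 4: 2212, 2216, …, 2300 — 23 in all.
Of these, 2300 is divisible by 100 but not 400, so not leap.
Leap years: 23 − 1 = 22.

22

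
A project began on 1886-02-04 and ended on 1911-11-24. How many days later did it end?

9423

Day-of-year of February 4, 1886: 35.
Day-of-year of November 24, 1911: 328.
1886 has 365 days, so 365 − 35 = 330 days remain in 1886.
Full years 1887–1910: 19 common + 5 leap = 19×365 + 5×366 = 8765 days.
Total: 330 + 8765 + 328 = 9423 days.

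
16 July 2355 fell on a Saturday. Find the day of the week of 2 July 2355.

Count forward from the earlier date (July 2, 2355) to the later (July 16, 2355):
Within July 2355: 16 − 2 = 14 days.
14 is a multiple of 7, so 2 July 2355 falls on the same weekday: Saturday.

Saturday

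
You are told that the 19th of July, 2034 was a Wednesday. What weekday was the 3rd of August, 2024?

Saturday

Count forward from the earlier date (August 3, 2024) to the later (July 19, 2034):
Day-of-year of August 3, 2024: 216.
Day-of-year of July 19, 2034: 200.
2024 has 366 days, so 366 − 216 = 150 days remain in 2024.
Full years 2025–2033: 7 common + 2 leap = 7×365 + 2×366 = 3287 days.
Total: 150 + 3287 + 200 = 3637 days.
3637 mod 7 = 4, so 4 days before Wednesday is Saturday.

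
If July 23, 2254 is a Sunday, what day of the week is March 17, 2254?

Count forward from the earlier date (March 17, 2254) to the later (July 23, 2254):
March 2254: 31 − 17 = 14 days remain.
Then April (30), May (31), June (30): 30 + 31 + 30 = 91 days.
July 1–23, 2254: 23 days.
Total: 14 + 91 + 23 = 128 days.
128 mod 7 = 2, so 2 days before Sunday is Friday.

Friday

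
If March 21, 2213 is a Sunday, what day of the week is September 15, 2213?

Wednesday

March 2213: 31 − 21 = 10 days remain.
Then April (30), May (31), June (30), July (31), August (31): 30 + 31 + 30 + 31 + 31 = 153 days.
September 1–15, 2213: 15 days.
Total: 10 + 153 + 15 = 178 days.
178 mod 7 = 3, so 3 days after Sunday is Wednesday.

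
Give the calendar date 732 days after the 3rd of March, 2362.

the 4th of March, 2364

Count 732 days after March 3, 2362:
March 3, 2362 → March 3, 2363: 365 days.
March 3, 2363 → March 3, 2364: 366 days (2364 is a leap year).
Within March 2364: 4 − 3 = 1 day.
Total: 732 days.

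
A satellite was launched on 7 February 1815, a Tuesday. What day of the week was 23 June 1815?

February 1815: 28 − 7 = 21 days remain (1815 is not a leap year, so February has 28 days).
Then March (31), April (30), May (31): 31 + 30 + 31 = 92 days.
June 1–23, 1815: 23 days.
Total: 21 + 92 + 23 = 136 days.
136 mod 7 = 3, so 3 days after Tuesday is Friday.

Friday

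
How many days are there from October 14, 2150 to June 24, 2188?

From October 14, 2150 to October 14, 2187: 37 years, of which 9 contain a Feb 29 — 28×365 + 9×366 = 13514 days.
October 2187: 31 − 14 = 17 days remain.
Then November (30), December (31), January (31), February 2188 (29), March (31), April (30), May (31): 30 + 31 + 31 + 29 + 31 + 30 + 31 = 213 days.
June 1–24, 2188: 24 days.
Residual: 254 days.
Total: 13768 days.

13768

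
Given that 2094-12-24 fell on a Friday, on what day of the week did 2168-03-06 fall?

Sunday

From December 24, 2094 to December 24, 2167: 73 years, of which 17 contain a Feb 29 — 56×365 + 17×366 = 26662 days.
(2100 is not a leap year (divisible by 100 but not 400).)
December 2167: 31 − 24 = 7 days remain.
Then January (31), February 2168 (29): 31 + 29 = 60 days.
March 1–6, 2168: 6 days.
Residual: 73 days.
Total: 26735 days.
26735 mod 7 = 2, so 2 days after Friday is Sunday.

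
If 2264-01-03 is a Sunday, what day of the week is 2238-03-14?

Count forward from the earlier date (March 14, 2238) to the later (January 3, 2264):
Day-of-year of March 14, 2238: 73.
Day-of-year of January 3, 2264: 3.
2238 has 365 days, so 365 − 73 = 292 days remain in 2238.
Full years 2239–2263: 19 common + 6 leap = 19×365 + 6×366 = 9131 days.
Total: 292 + 9131 + 3 = 9426 days.
9426 mod 7 = 4, so 4 days before Sunday is Wednesday.

Wednesday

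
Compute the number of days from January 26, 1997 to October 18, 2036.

14510

From January 26, 1997 to January 26, 2036: 39 years, of which 9 contain a Feb 29 — 30×365 + 9×366 = 14244 days.
(2000 is a leap year (divisible by 400).)
January 2036: 31 − 26 = 5 days remain.
Then February 2036 (29), March (31), April (30), May (31), June (30), July (31), August (31), September (30): 29 + 31 + 30 + 31 + 30 + 31 + 31 + 30 = 243 days.
October 1–18, 2036: 18 days.
Residual: 266 days.
Total: 14510 days.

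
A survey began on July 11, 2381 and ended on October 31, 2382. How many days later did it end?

477

Day-of-year of July 11, 2381: 192.
Day-of-year of October 31, 2382: 304.
2381 has 365 days, so 365 − 192 = 173 days remain in 2381.
Total: 173 + 304 = 477 days.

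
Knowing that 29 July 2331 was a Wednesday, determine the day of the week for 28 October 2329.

Count forward from the earlier date (October 28, 2329) to the later (July 29, 2331):
Day-of-year of October 28, 2329: 301.
Day-of-year of July 29, 2331: 210.
2329 has 365 days, so 365 − 301 = 64 days remain in 2329.
Full years: 2330: 365. Sum = 365.
Total: 64 + 365 + 210 = 639 days.
639 mod 7 = 2, so 2 days before Wednesday is Monday.

Monday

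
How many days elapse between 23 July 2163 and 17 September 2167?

July 23, 2163 → July 23, 2164: 366 days (2164 is a leap year).
July 23, 2164 → July 23, 2165: 365 days.
July 23, 2165 → July 23, 2166: 365 days.
July 23, 2166 → July 23, 2167: 365 days.
July 2167: 31 − 23 = 8 days remain.
Then August (31): 31 days.
September 1–17, 2167: 17 days.
Residual: 56 days.
Total: 1517 days.

1517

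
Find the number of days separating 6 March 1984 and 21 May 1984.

March 1984: 31 − 6 = 25 days remain.
Then April (30): 30 days.
May 1–21, 1984: 21 days.
Total: 25 + 30 + 21 = 76 days.

76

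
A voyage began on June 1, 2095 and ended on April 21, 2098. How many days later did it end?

1055

Day-of-year of June 1, 2095: 152.
Day-of-year of April 21, 2098: 111.
2095 has 365 days, so 365 − 152 = 213 days remain in 2095.
Full years: 2096: 366; 2097: 365. Sum = 731.
Total: 213 + 731 + 111 = 1055 days.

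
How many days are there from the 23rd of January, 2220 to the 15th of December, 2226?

2518

January 23, 2220 → January 23, 2221: 366 days (2220 is a leap year).
January 23, 2221 → January 23, 2222: 365 days.
January 23, 2222 → January 23, 2223: 365 days.
January 23, 2223 → January 23, 2224: 365 days.
January 23, 2224 → January 23, 2225: 366 days (2224 is a leap year).
January 23, 2225 → January 23, 2226: 365 days.
January 2226: 31 − 23 = 8 days remain.
Then 10 full months totalling 303 days.
December 1–15, 2226: 15 days.
Residual: 326 days.
Total: 2518 days.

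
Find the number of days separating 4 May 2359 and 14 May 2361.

May 4, 2359 → May 4, 2360: 366 days (2360 is a leap year).
May 4, 2360 → May 4, 2361: 365 days.
Within May 2361: 14 − 4 = 10 days.
Total: 741 days.

741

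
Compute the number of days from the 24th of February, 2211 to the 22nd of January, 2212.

332

February 2211: 28 − 24 = 4 days remain (2211 is not a leap year, so February has 28 days).
Then 10 full months totalling 306 days.
January 1–22, 2212: 22 days.
Residual: 332 days.
Total: 332 days.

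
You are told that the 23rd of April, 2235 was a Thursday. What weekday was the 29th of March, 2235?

Sunday

Count forward from the earlier date (March 29, 2235) to the later (April 23, 2235):
March 2235: 31 − 29 = 2 days remain.
April 1–23, 2235: 23 days.
Total: 2 + 23 = 25 days.
25 mod 7 = 4, so 4 days before Thursday is Sunday.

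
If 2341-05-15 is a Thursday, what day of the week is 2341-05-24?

Saturday

Within May 2341: 24 − 15 = 9 days.
9 mod 7 = 2, so 2 days after Thursday is Saturday.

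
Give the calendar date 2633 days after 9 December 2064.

24 February 2072

Count 2633 days after December 9, 2064:
From December 9, 2064 to December 9, 2071: 7 years, of which 1 contains a Feb 29 — 6×365 + 1×366 = 2556 days.
December 2071: 31 − 9 = 22 days remain.
Then January (31): 31 days.
February 1–24, 2072: 24 days (2072 is a leap year).
Residual: 77 days.
Total: 2633 days.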